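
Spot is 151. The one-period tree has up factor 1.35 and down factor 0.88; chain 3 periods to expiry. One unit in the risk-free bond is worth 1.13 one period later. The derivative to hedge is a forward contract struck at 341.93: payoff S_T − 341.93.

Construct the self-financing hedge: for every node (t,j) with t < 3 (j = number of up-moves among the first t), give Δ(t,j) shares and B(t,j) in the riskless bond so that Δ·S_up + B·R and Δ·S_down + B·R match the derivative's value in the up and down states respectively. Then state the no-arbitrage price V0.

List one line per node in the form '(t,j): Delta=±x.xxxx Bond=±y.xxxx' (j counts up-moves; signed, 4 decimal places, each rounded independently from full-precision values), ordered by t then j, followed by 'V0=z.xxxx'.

Under the risk-neutral measure, an up-move has probability p* = (R−d)/(u−d) = 0.5319 and values discount at R = 1.13.
Terminal payoffs: V(3,0)=-239.0277, V(3,1)=-184.0686, V(3,2)=-99.7562, V(3,3)=29.5866
(2,0): S=116.9344. Δ = (V_up−V_dn)/(S_up−S_dn) = (-184.0686−-239.0277)/(157.8614−102.9023) = 1.0000. V = [p*·-184.0686 + (1−p*)·-239.0277]/1.13 = -185.6585. B = V − Δ·S = -302.5929.
(2,1): S=179.3880. Δ = (V_up−V_dn)/(S_up−S_dn) = (-99.7562−-184.0686)/(242.1738−157.8614) = 1.0000. V = [p*·-99.7562 + (1−p*)·-184.0686]/1.13 = -123.2049. B = V − Δ·S = -302.5929.
(2,2): S=275.1975. Δ = (V_up−V_dn)/(S_up−S_dn) = (29.5866−-99.7562)/(371.5166−242.1738) = 1.0000. V = [p*·29.5866 + (1−p*)·-99.7562]/1.13 = -27.3954. B = V − Δ·S = -302.5929.
(1,0): S=132.8800. Δ = (V_up−V_dn)/(S_up−S_dn) = (-123.2049−-185.6585)/(179.3880−116.9344) = 1.0000. V = [p*·-123.2049 + (1−p*)·-185.6585]/1.13 = -134.9013. B = V − Δ·S = -267.7813.
(1,1): S=203.8500. Δ = (V_up−V_dn)/(S_up−S_dn) = (-27.3954−-123.2049)/(275.1975−179.3880) = 1.0000. V = [p*·-27.3954 + (1−p*)·-123.2049]/1.13 = -63.9313. B = V − Δ·S = -267.7813.
(0,0): S=151.0000. Δ = (V_up−V_dn)/(S_up−S_dn) = (-63.9313−-134.9013)/(203.8500−132.8800) = 1.0000. V = [p*·-63.9313 + (1−p*)·-134.9013]/1.13 = -85.9746. B = V − Δ·S = -236.9746.
The time-0 hedge costs -85.9746, which is the no-arbitrage price.

(0,0): Delta=1.0000 Bond=-236.9746
(1,0): Delta=1.0000 Bond=-267.7813
(1,1): Delta=1.0000 Bond=-267.7813
(2,0): Delta=1.0000 Bond=-302.5929
(2,1): Delta=1.0000 Bond=-302.5929
(2,2): Delta=1.0000 Bond=-302.5929
V0=-85.9746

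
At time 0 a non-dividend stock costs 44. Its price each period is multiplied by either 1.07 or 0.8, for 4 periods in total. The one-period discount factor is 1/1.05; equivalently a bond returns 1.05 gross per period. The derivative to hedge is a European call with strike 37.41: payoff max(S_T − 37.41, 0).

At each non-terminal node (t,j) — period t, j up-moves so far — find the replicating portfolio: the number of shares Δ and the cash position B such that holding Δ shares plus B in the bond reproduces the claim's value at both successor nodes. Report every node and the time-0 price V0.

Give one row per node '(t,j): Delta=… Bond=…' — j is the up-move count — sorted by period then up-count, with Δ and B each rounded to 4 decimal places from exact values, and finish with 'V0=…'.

(0,0): Delta=0.9192 Bond=-27.0845
(1,0): Delta=0.4673 Bond=-12.5332
(1,1): Delta=0.9462 Bond=-29.7112
(2,0): Delta=0.0000 Bond=0.0000
(2,1): Delta=0.4953 Bond=-14.2127
(2,2): Delta=0.9732 Bond=-32.5555
(3,0): Delta=0.0000 Bond=0.0000
(3,1): Delta=0.0000 Bond=0.0000
(3,2): Delta=0.5249 Bond=-16.1171
(3,3): Delta=1.0000 Bond=-35.6286
V0=13.3597

Since d<R<u, set p* = (R−d)/(u−d) = 0.9259; price each node as the discounted p*-expectation of its children.
Terminal values V(4,·): V(4,0)=0.0000, V(4,1)=0.0000, V(4,2)=0.0000, V(4,3)=5.7115, V(4,4)=20.2650
(3,0): S=22.5280. Δ = (V_up−V_dn)/(S_up−S_dn) = (0.0000−0.0000)/(24.1050−18.0224) = 0.0000. V = [p*·0.0000 + (1−p*)·0.0000]/1.05 = 0.0000. B = V − Δ·S = 0.0000.
(3,1): S=30.1312. Δ = (V_up−V_dn)/(S_up−S_dn) = (0.0000−0.0000)/(32.2404−24.1050) = 0.0000. V = [p*·0.0000 + (1−p*)·0.0000]/1.05 = 0.0000. B = V − Δ·S = 0.0000.
(3,2): S=40.3005. Δ = (V_up−V_dn)/(S_up−S_dn) = (5.7115−0.0000)/(43.1215−32.2404) = 0.5249. V = [p*·5.7115 + (1−p*)·0.0000]/1.05 = 5.0366. B = V − Δ·S = -16.1171.
(3,3): S=53.9019. Δ = (V_up−V_dn)/(S_up−S_dn) = (20.2650−5.7115)/(57.6750−43.1215) = 1.0000. V = [p*·20.2650 + (1−p*)·5.7115]/1.05 = 18.2733. B = V − Δ·S = -35.6286.
(2,0): S=28.1600. Δ = (V_up−V_dn)/(S_up−S_dn) = (0.0000−0.0000)/(30.1312−22.5280) = 0.0000. V = [p*·0.0000 + (1−p*)·0.0000]/1.05 = 0.0000. B = V − Δ·S = 0.0000.
(2,1): S=37.6640. Δ = (V_up−V_dn)/(S_up−S_dn) = (5.0366−0.0000)/(40.3005−30.1312) = 0.4953. V = [p*·5.0366 + (1−p*)·0.0000]/1.05 = 4.4415. B = V − Δ·S = -14.2127.
(2,2): S=50.3756. Δ = (V_up−V_dn)/(S_up−S_dn) = (18.2733−5.0366)/(53.9019−40.3005) = 0.9732. V = [p*·18.2733 + (1−p*)·5.0366]/1.05 = 16.4694. B = V − Δ·S = -32.5555.
(1,0): S=35.2000. Δ = (V_up−V_dn)/(S_up−S_dn) = (4.4415−0.0000)/(37.6640−28.1600) = 0.4673. V = [p*·4.4415 + (1−p*)·0.0000]/1.05 = 3.9166. B = V − Δ·S = -12.5332.
(1,1): S=47.0800. Δ = (V_up−V_dn)/(S_up−S_dn) = (16.4694−4.4415)/(50.3756−37.6640) = 0.9462. V = [p*·16.4694 + (1−p*)·4.4415]/1.05 = 14.8366. B = V − Δ·S = -29.7112.
(0,0): S=44.0000. Δ = (V_up−V_dn)/(S_up−S_dn) = (14.8366−3.9166)/(47.0800−35.2000) = 0.9192. V = [p*·14.8366 + (1−p*)·3.9166]/1.05 = 13.3597. B = V − Δ·S = -27.0845.
Check: Δ(0,0)·S0 + B(0,0) = 13.3597 = V0.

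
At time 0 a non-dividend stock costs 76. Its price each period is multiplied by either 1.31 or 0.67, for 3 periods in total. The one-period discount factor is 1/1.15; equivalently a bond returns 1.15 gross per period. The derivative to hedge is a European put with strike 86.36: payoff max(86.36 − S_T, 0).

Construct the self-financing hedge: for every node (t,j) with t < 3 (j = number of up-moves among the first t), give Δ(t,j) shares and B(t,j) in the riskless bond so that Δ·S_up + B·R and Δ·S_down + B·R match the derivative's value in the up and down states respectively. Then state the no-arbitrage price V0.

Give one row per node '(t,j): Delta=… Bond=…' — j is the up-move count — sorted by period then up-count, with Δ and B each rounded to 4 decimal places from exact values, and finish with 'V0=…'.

Risk-neutral probability p* = (R−d)/(u−d) = (1.15−0.67)/(1.31−0.67) = 0.7500.
At expiry t=3: V(3,0)=63.5020, V(3,1)=41.6675, V(3,2)=0.0000, V(3,3)=0.0000
Node (2,0) S=34.1164: V=(p*·41.6675+(1−p*)·63.5020)/1.15=40.9793; Δ=(41.6675−63.5020)/(44.6925−22.8580)=-1.0000; B=V−Δ·S=75.0957
Node (2,1) S=66.7052: V=(p*·0.0000+(1−p*)·41.6675)/1.15=9.0582; Δ=(0.0000−41.6675)/(87.3838−44.6925)=-0.9760; B=V−Δ·S=74.1636
Node (2,2) S=130.4236: V=(p*·0.0000+(1−p*)·0.0000)/1.15=0.0000; Δ=(0.0000−0.0000)/(170.8549−87.3838)=0.0000; B=V−Δ·S=0.0000
Node (1,0) S=50.9200: V=(p*·9.0582+(1−p*)·40.9793)/1.15=14.8160; Δ=(9.0582−40.9793)/(66.7052−34.1164)=-0.9795; B=V−Δ·S=64.6927
Node (1,1) S=99.5600: V=(p*·0.0000+(1−p*)·9.0582)/1.15=1.9692; Δ=(0.0000−9.0582)/(130.4236−66.7052)=-0.1422; B=V−Δ·S=16.1225
Node (0,0) S=76.0000: V=(p*·1.9692+(1−p*)·14.8160)/1.15=4.5051; Δ=(1.9692−14.8160)/(99.5600−50.9200)=-0.2641; B=V−Δ·S=24.5783
The time-0 hedge costs 4.5051, which is the no-arbitrage price.

(0,0): Delta=-0.2641 Bond=24.5783
(1,0): Delta=-0.9795 Bond=64.6927
(1,1): Delta=-0.1422 Bond=16.1225
(2,0): Delta=-1.0000 Bond=75.0957
(2,1): Delta=-0.9760 Bond=74.1636
(2,2): Delta=0.0000 Bond=0.0000
V0=4.5051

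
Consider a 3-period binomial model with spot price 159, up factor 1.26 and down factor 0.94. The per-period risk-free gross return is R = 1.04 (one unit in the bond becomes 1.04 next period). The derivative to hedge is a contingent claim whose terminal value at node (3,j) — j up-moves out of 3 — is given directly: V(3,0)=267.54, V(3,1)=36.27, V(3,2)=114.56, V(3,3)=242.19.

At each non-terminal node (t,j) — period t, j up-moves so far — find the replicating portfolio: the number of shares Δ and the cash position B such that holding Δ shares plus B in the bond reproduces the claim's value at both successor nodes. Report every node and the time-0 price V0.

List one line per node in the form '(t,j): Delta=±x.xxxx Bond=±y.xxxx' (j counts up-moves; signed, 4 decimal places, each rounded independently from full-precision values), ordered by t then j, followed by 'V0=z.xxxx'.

(0,0): Delta=-1.1486 Bond=301.2787
(1,0): Delta=-2.7047 Bond=545.9110
(1,1): Delta=1.4055 Bond=-198.3486
(2,0): Delta=-5.1442 Bond=910.4766
(2,1): Delta=1.2992 Bond=-186.2566
(2,2): Delta=1.5800 Bond=-250.3395
V0=118.6583

Risk-neutral probability p* = (R−d)/(u−d) = (1.04−0.94)/(1.26−0.94) = 0.3125.
Payoff layer (t=3): V(3,0)=267.5400, V(3,1)=36.2700, V(3,2)=114.5600, V(3,3)=242.1900
Node (2,0) S=140.4924: V=(p*·36.2700+(1−p*)·267.5400)/1.04=187.7578; Δ=(36.2700−267.5400)/(177.0204−132.0629)=-5.1442; B=V−Δ·S=910.4766
Node (2,1) S=188.3196: V=(p*·114.5600+(1−p*)·36.2700)/1.04=58.3996; Δ=(114.5600−36.2700)/(237.2827−177.0204)=1.2992; B=V−Δ·S=-186.2566
Node (2,2) S=252.4284: V=(p*·242.1900+(1−p*)·114.5600)/1.04=148.5042; Δ=(242.1900−114.5600)/(318.0598−237.2827)=1.5800; B=V−Δ·S=-250.3395
Node (1,0) S=149.4600: V=(p*·58.3996+(1−p*)·187.7578)/1.04=141.6667; Δ=(58.3996−187.7578)/(188.3196−140.4924)=-2.7047; B=V−Δ·S=545.9110
Node (1,1) S=200.3400: V=(p*·148.5042+(1−p*)·58.3996)/1.04=83.2282; Δ=(148.5042−58.3996)/(252.4284−188.3196)=1.4055; B=V−Δ·S=-198.3486
Node (0,0) S=159.0000: V=(p*·83.2282+(1−p*)·141.6667)/1.04=118.6583; Δ=(83.2282−141.6667)/(200.3400−149.4600)=-1.1486; B=V−Δ·S=301.2787
The time-0 hedge costs 118.6583, which is the no-arbitrage price.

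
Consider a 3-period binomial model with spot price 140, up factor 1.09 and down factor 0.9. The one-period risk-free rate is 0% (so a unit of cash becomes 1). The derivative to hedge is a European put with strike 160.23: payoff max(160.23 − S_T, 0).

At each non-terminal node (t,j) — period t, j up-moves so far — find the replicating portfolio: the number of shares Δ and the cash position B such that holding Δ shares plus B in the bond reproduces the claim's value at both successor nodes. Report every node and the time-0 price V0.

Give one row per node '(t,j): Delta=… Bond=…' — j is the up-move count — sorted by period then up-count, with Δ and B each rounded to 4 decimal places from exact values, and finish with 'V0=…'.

(0,0): Delta=-0.7805 Bond=132.5778
(1,0): Delta=-1.0000 Bond=160.2300
(1,1): Delta=-0.6175 Bond=107.6908
(2,0): Delta=-1.0000 Bond=160.2300
(2,1): Delta=-1.0000 Bond=160.2300
(2,2): Delta=-0.3332 Bond=60.4055
V0=23.3025

Since d<R<u, set p* = (R−d)/(u−d) = 0.5263; price each node as the discounted p*-expectation of its children.
At expiry t=3: V(3,0)=58.1700, V(3,1)=36.6240, V(3,2)=10.5294, V(3,3)=0.0000
Node (2,0) S=113.4000: V=(p*·36.6240+(1−p*)·58.1700)/1=46.8300; Δ=(36.6240−58.1700)/(123.6060−102.0600)=-1.0000; B=V−Δ·S=160.2300
Node (2,1) S=137.3400: V=(p*·10.5294+(1−p*)·36.6240)/1=22.8900; Δ=(10.5294−36.6240)/(149.7006−123.6060)=-1.0000; B=V−Δ·S=160.2300
Node (2,2) S=166.3340: V=(p*·0.0000+(1−p*)·10.5294)/1=4.9876; Δ=(0.0000−10.5294)/(181.3041−149.7006)=-0.3332; B=V−Δ·S=60.4055
Node (1,0) S=126.0000: V=(p*·22.8900+(1−p*)·46.8300)/1=34.2300; Δ=(22.8900−46.8300)/(137.3400−113.4000)=-1.0000; B=V−Δ·S=160.2300
Node (1,1) S=152.6000: V=(p*·4.9876+(1−p*)·22.8900)/1=13.4677; Δ=(4.9876−22.8900)/(166.3340−137.3400)=-0.6175; B=V−Δ·S=107.6908
Node (0,0) S=140.0000: V=(p*·13.4677+(1−p*)·34.2300)/1=23.3025; Δ=(13.4677−34.2300)/(152.6000−126.0000)=-0.7805; B=V−Δ·S=132.5778
The time-0 hedge costs 23.3025, which is the no-arbitrage price.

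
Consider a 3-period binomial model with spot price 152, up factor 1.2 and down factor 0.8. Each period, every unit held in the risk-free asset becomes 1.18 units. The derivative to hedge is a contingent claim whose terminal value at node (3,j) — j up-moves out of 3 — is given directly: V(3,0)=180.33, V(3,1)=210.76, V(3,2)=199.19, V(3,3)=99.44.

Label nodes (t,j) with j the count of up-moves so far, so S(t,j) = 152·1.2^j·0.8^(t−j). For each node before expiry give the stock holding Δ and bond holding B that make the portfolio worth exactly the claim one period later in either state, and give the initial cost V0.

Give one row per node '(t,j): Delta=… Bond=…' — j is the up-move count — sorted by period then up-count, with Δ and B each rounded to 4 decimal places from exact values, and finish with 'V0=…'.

Under the risk-neutral measure, an up-move has probability p* = (R−d)/(u−d) = 0.9500 and values discount at R = 1.18.
Payoff layer (t=3): V(3,0)=180.3300, V(3,1)=210.7600, V(3,2)=199.1900, V(3,3)=99.4400
Node (2,0) S=97.2800: V=(p*·210.7600+(1−p*)·180.3300)/1.18=177.3208; Δ=(210.7600−180.3300)/(116.7360−77.8240)=0.7820; B=V−Δ·S=101.2458
Node (2,1) S=145.9200: V=(p*·199.1900+(1−p*)·210.7600)/1.18=169.2953; Δ=(199.1900−210.7600)/(175.1040−116.7360)=-0.1982; B=V−Δ·S=198.2203
Node (2,2) S=218.8800: V=(p*·99.4400+(1−p*)·199.1900)/1.18=88.4979; Δ=(99.4400−199.1900)/(262.6560−175.1040)=-1.1393; B=V−Δ·S=337.8729
Node (1,0) S=121.6000: V=(p*·169.2953+(1−p*)·177.3208)/1.18=143.8107; Δ=(169.2953−177.3208)/(145.9200−97.2800)=-0.1650; B=V−Δ·S=163.8742
Node (1,1) S=182.4000: V=(p*·88.4979+(1−p*)·169.2953)/1.18=78.4218; Δ=(88.4979−169.2953)/(218.8800−145.9200)=-1.1074; B=V−Δ·S=280.4155
Node (0,0) S=152.0000: V=(p*·78.4218+(1−p*)·143.8107)/1.18=69.2299; Δ=(78.4218−143.8107)/(182.4000−121.6000)=-1.0755; B=V−Δ·S=232.7020
Root portfolio cost Δ·152+B reproduces V0=69.2299.

(0,0): Delta=-1.0755 Bond=232.7020
(1,0): Delta=-0.1650 Bond=163.8742
(1,1): Delta=-1.1074 Bond=280.4155
(2,0): Delta=0.7820 Bond=101.2458
(2,1): Delta=-0.1982 Bond=198.2203
(2,2): Delta=-1.1393 Bond=337.8729
V0=69.2299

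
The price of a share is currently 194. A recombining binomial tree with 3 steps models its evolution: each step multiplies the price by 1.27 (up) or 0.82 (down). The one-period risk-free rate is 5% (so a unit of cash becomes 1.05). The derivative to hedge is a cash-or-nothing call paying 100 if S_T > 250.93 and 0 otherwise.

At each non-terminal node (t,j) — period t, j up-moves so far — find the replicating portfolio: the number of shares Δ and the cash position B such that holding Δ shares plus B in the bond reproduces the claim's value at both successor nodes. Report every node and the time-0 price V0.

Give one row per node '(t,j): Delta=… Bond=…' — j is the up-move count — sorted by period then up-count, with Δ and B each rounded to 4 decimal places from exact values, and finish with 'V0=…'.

No-arbitrage ⇒ martingale measure with p* = (R−d)/(u−d) = 0.5111.
Terminal payoffs: V(3,0)=0.0000, V(3,1)=0.0000, V(3,2)=100.0000, V(3,3)=100.0000
(2,0): S=130.4456. Δ = (V_up−V_dn)/(S_up−S_dn) = (0.0000−0.0000)/(165.6659−106.9654) = 0.0000. V = [p*·0.0000 + (1−p*)·0.0000]/1.05 = 0.0000. B = V − Δ·S = 0.0000.
(2,1): S=202.0316. Δ = (V_up−V_dn)/(S_up−S_dn) = (100.0000−0.0000)/(256.5801−165.6659) = 1.0999. V = [p*·100.0000 + (1−p*)·0.0000]/1.05 = 48.6772. B = V − Δ·S = -173.5450.
(2,2): S=312.9026. Δ = (V_up−V_dn)/(S_up−S_dn) = (100.0000−100.0000)/(397.3863−256.5801) = 0.0000. V = [p*·100.0000 + (1−p*)·100.0000]/1.05 = 95.2381. B = V − Δ·S = 95.2381.
(1,0): S=159.0800. Δ = (V_up−V_dn)/(S_up−S_dn) = (48.6772−0.0000)/(202.0316−130.4456) = 0.6800. V = [p*·48.6772 + (1−p*)·0.0000]/1.05 = 23.6947. B = V − Δ·S = -84.4769.
(1,1): S=246.3800. Δ = (V_up−V_dn)/(S_up−S_dn) = (95.2381−48.6772)/(312.9026−202.0316) = 0.4200. V = [p*·95.2381 + (1−p*)·48.6772]/1.05 = 69.0238. B = V − Δ·S = -34.4447.
(0,0): S=194.0000. Δ = (V_up−V_dn)/(S_up−S_dn) = (69.0238−23.6947)/(246.3800−159.0800) = 0.5192. V = [p*·69.0238 + (1−p*)·23.6947]/1.05 = 44.6314. B = V − Δ·S = -56.0999.
Self-financing check: at every node Δ·S+B equals the discounted successor values.

(0,0): Delta=0.5192 Bond=-56.0999
(1,0): Delta=0.6800 Bond=-84.4769
(1,1): Delta=0.4200 Bond=-34.4447
(2,0): Delta=0.0000 Bond=0.0000
(2,1): Delta=1.0999 Bond=-173.5450
(2,2): Delta=0.0000 Bond=95.2381
V0=44.6314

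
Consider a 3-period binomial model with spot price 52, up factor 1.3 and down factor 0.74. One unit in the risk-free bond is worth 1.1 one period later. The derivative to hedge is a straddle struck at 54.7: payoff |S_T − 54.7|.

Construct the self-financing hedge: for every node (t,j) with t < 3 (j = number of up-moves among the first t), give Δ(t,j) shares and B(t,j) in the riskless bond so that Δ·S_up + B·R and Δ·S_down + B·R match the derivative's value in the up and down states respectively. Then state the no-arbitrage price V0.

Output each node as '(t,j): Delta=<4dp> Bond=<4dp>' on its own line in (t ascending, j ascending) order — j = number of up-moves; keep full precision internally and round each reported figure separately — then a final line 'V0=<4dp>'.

(0,0): Delta=0.4237 Bond=-2.2906
(1,0): Delta=-0.4396 Bond=30.7004
(1,1): Delta=0.6967 Bond=-20.9752
(2,0): Delta=-1.0000 Bond=49.7273
(2,1): Delta=-0.2624 Bond=24.9056
(2,2): Delta=1.0000 Bond=-49.7273
V0=19.7409

The replicating-portfolio and risk-neutral prices coincide; use p* = (1.1−0.74)/(1.3−0.74) = 0.6429 for the latter.
Terminal payoffs: V(3,0)=33.6284, V(3,1)=17.6822, V(3,2)=10.3312, V(3,3)=59.5440
(2,0): S=28.4752. Δ = (V_up−V_dn)/(S_up−S_dn) = (17.6822−33.6284)/(37.0178−21.0716) = -1.0000. V = [p*·17.6822 + (1−p*)·33.6284]/1.1 = 21.2521. B = V − Δ·S = 49.7273.
(2,1): S=50.0240. Δ = (V_up−V_dn)/(S_up−S_dn) = (10.3312−17.6822)/(65.0312−37.0178) = -0.2624. V = [p*·10.3312 + (1−p*)·17.6822]/1.1 = 11.7787. B = V − Δ·S = 24.9056.
(2,2): S=87.8800. Δ = (V_up−V_dn)/(S_up−S_dn) = (59.5440−10.3312)/(114.2440−65.0312) = 1.0000. V = [p*·59.5440 + (1−p*)·10.3312]/1.1 = 38.1527. B = V − Δ·S = -49.7273.
(1,0): S=38.4800. Δ = (V_up−V_dn)/(S_up−S_dn) = (11.7787−21.2521)/(50.0240−28.4752) = -0.4396. V = [p*·11.7787 + (1−p*)·21.2521]/1.1 = 13.7837. B = V − Δ·S = 30.7004.
(1,1): S=67.6000. Δ = (V_up−V_dn)/(S_up−S_dn) = (38.1527−11.7787)/(87.8800−50.0240) = 0.6967. V = [p*·38.1527 + (1−p*)·11.7787]/1.1 = 26.1213. B = V − Δ·S = -20.9752.
(0,0): S=52.0000. Δ = (V_up−V_dn)/(S_up−S_dn) = (26.1213−13.7837)/(67.6000−38.4800) = 0.4237. V = [p*·26.1213 + (1−p*)·13.7837]/1.1 = 19.7409. B = V − Δ·S = -2.2906.
Self-financing check: at every node Δ·S+B equals the discounted successor values.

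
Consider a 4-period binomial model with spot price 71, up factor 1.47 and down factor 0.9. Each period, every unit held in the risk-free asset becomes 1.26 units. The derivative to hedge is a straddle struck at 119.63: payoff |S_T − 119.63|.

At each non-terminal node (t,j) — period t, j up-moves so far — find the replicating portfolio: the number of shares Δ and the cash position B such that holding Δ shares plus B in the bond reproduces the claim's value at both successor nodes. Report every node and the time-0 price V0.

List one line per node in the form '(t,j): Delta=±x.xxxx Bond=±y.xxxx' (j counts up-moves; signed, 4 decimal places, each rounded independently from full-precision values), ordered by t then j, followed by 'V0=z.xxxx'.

(0,0): Delta=0.6869 Bond=-19.7992
(1,0): Delta=0.1606 Bond=8.6820
(1,1): Delta=0.8748 Bond=-44.5639
(2,0): Delta=-0.8580 Bond=69.5194
(2,1): Delta=0.5244 Bond=-23.2324
(2,2): Delta=1.0000 Bond=-75.3527
(3,0): Delta=-1.0000 Bond=94.9444
(3,1): Delta=-0.8073 Bond=83.3070
(3,2): Delta=1.0000 Bond=-94.9444
(3,3): Delta=1.0000 Bond=-94.9444
V0=28.9697

Risk-neutral probability p* = (R−d)/(u−d) = (1.26−0.9)/(1.47−0.9) = 0.6316.
Payoff layer (t=4): V(4,0)=73.0469, V(4,1)=43.5443, V(4,2)=4.6434, V(4,3)=83.3498, V(4,4)=211.9037
Node (3,0) S=51.7590: V=(p*·43.5443+(1−p*)·73.0469)/1.26=43.1854; Δ=(43.5443−73.0469)/(76.0857−46.5831)=-1.0000; B=V−Δ·S=94.9444
Node (3,1) S=84.5397: V=(p*·4.6434+(1−p*)·43.5443)/1.26=15.0597; Δ=(4.6434−43.5443)/(124.2734−76.0857)=-0.8073; B=V−Δ·S=83.3070
Node (3,2) S=138.0815: V=(p*·83.3498+(1−p*)·4.6434)/1.26=43.1371; Δ=(83.3498−4.6434)/(202.9798−124.2734)=1.0000; B=V−Δ·S=-94.9444
Node (3,3) S=225.5331: V=(p*·211.9037+(1−p*)·83.3498)/1.26=130.5887; Δ=(211.9037−83.3498)/(331.5337−202.9798)=1.0000; B=V−Δ·S=-94.9444
Node (2,0) S=57.5100: V=(p*·15.0597+(1−p*)·43.1854)/1.26=20.1761; Δ=(15.0597−43.1854)/(84.5397−51.7590)=-0.8580; B=V−Δ·S=69.5194
Node (2,1) S=93.9330: V=(p*·43.1371+(1−p*)·15.0597)/1.26=26.0260; Δ=(43.1371−15.0597)/(138.0815−84.5397)=0.5244; B=V−Δ·S=-23.2324
Node (2,2) S=153.4239: V=(p*·130.5887+(1−p*)·43.1371)/1.26=78.0712; Δ=(130.5887−43.1371)/(225.5331−138.0815)=1.0000; B=V−Δ·S=-75.3527
Node (1,0) S=63.9000: V=(p*·26.0260+(1−p*)·20.1761)/1.26=18.9451; Δ=(26.0260−20.1761)/(93.9330−57.5100)=0.1606; B=V−Δ·S=8.6820
Node (1,1) S=104.3700: V=(p*·78.0712+(1−p*)·26.0260)/1.26=46.7434; Δ=(78.0712−26.0260)/(153.4239−93.9330)=0.8748; B=V−Δ·S=-44.5639
Node (0,0) S=71.0000: V=(p*·46.7434+(1−p*)·18.9451)/1.26=28.9697; Δ=(46.7434−18.9451)/(104.3700−63.9000)=0.6869; B=V−Δ·S=-19.7992
Root portfolio cost Δ·71+B reproduces V0=28.9697.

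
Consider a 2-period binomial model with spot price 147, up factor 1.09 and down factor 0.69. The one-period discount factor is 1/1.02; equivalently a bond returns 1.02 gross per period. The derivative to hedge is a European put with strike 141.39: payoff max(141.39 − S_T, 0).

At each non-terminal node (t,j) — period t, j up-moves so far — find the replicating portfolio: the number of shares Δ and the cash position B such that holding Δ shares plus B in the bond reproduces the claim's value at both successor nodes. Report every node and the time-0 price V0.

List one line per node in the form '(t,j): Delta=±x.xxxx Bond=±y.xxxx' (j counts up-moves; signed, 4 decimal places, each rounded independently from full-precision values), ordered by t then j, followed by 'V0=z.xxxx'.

(0,0): Delta=-0.5425 Bond=90.4036
(1,0): Delta=-1.0000 Bond=138.6176
(1,1): Delta=-0.4810 Bond=82.3679
V0=10.6587

No-arbitrage ⇒ martingale measure with p* = (R−d)/(u−d) = 0.8250.
Terminal payoffs: V(2,0)=71.4033, V(2,1)=30.8313, V(2,2)=0.0000
  t=1,j=0: stock 101.4300 → up 110.5587 (V=30.8313), down 69.9867 (V=71.4033). Price 37.1876; hedge Δ=-1.0000, bond B=138.6176.
  t=1,j=1: stock 160.2300 → up 174.6507 (V=0.0000), down 110.5587 (V=30.8313). Price 5.2897; hedge Δ=-0.4810, bond B=82.3679.
  t=0,j=0: stock 147.0000 → up 160.2300 (V=5.2897), down 101.4300 (V=37.1876). Price 10.6587; hedge Δ=-0.5425, bond B=90.4036.
Each (Δ,B) replicates both successor values, so the strategy is self-financing and V0 is arbitrage-free.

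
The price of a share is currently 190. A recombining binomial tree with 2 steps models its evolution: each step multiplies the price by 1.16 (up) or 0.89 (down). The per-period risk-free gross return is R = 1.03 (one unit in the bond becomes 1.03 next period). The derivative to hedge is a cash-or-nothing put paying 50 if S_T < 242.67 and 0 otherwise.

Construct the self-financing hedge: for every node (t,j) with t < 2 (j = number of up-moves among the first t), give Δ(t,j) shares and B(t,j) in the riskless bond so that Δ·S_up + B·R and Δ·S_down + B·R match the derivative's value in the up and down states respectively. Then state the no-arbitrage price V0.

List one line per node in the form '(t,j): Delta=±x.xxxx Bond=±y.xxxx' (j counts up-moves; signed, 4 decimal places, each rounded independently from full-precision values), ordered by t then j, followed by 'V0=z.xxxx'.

No-arbitrage ⇒ martingale measure with p* = (R−d)/(u−d) = 0.5185.
Payoff layer (t=2): V(2,0)=50.0000, V(2,1)=50.0000, V(2,2)=0.0000
  t=1,j=0: stock 169.1000 → up 196.1560 (V=50.0000), down 150.4990 (V=50.0000). Price 48.5437; hedge Δ=0.0000, bond B=48.5437.
  t=1,j=1: stock 220.4000 → up 255.6640 (V=0.0000), down 196.1560 (V=50.0000). Price 23.3729; hedge Δ=-0.8402, bond B=208.5581.
  t=0,j=0: stock 190.0000 → up 220.4000 (V=23.3729), down 169.1000 (V=48.5437). Price 34.4584; hedge Δ=-0.4907, bond B=127.6836.
Check: Δ(0,0)·S0 + B(0,0) = 34.4584 = V0.

(0,0): Delta=-0.4907 Bond=127.6836
(1,0): Delta=0.0000 Bond=48.5437
(1,1): Delta=-0.8402 Bond=208.5581
V0=34.4584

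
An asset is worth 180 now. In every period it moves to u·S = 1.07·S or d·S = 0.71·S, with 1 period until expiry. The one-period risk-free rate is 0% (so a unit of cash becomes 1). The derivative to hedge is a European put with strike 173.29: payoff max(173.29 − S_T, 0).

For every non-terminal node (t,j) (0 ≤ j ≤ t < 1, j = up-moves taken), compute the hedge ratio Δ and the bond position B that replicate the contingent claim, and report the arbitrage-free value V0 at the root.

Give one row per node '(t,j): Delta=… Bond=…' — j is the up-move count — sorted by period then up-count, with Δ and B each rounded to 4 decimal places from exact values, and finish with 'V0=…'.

The replicating-portfolio and risk-neutral prices coincide; use p* = (1−0.71)/(1.07−0.71) = 0.8056 for the latter.
At expiry t=1: V(1,0)=45.4900, V(1,1)=0.0000
  t=0,j=0: stock 180.0000 → up 192.6000 (V=0.0000), down 127.8000 (V=45.4900). Price 8.8453; hedge Δ=-0.7020, bond B=135.2064.
Check: Δ(0,0)·S0 + B(0,0) = 8.8453 = V0.

(0,0): Delta=-0.7020 Bond=135.2064
V0=8.8453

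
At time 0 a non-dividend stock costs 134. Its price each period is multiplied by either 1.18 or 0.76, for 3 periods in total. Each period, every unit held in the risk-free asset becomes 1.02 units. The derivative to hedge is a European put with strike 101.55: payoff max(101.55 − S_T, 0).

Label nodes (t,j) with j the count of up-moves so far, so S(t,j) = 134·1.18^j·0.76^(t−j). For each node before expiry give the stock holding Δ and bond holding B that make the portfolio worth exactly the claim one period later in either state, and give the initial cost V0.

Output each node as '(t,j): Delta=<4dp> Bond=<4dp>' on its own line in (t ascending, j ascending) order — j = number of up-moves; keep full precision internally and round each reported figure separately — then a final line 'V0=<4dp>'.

The replicating-portfolio and risk-neutral prices coincide; use p* = (1.02−0.76)/(1.18−0.76) = 0.6190 for the latter.
Terminal values V(3,·): V(3,0)=42.7272, V(3,1)=10.2199, V(3,2)=0.0000, V(3,3)=0.0000
  t=2,j=0: stock 77.3984 → up 91.3301 (V=10.2199), down 58.8228 (V=42.7272). Price 22.1604; hedge Δ=-1.0000, bond B=99.5588.
  t=2,j=1: stock 120.1712 → up 141.8020 (V=0.0000), down 91.3301 (V=10.2199). Price 3.8170; hedge Δ=-0.2025, bond B=28.1500.
  t=2,j=2: stock 186.5816 → up 220.1663 (V=0.0000), down 141.8020 (V=0.0000). Price 0.0000; hedge Δ=0.0000, bond B=0.0000.
  t=1,j=0: stock 101.8400 → up 120.1712 (V=3.8170), down 77.3984 (V=22.1604). Price 10.5931; hedge Δ=-0.4289, bond B=54.2680.
  t=1,j=1: stock 158.1200 → up 186.5816 (V=0.0000), down 120.1712 (V=3.8170). Price 1.4256; hedge Δ=-0.0575, bond B=10.5135.
  t=0,j=0: stock 134.0000 → up 158.1200 (V=1.4256), down 101.8400 (V=10.5931). Price 4.8215; hedge Δ=-0.1629, bond B=26.6489.
Check: Δ(0,0)·S0 + B(0,0) = 4.8215 = V0.

(0,0): Delta=-0.1629 Bond=26.6489
(1,0): Delta=-0.4289 Bond=54.2680
(1,1): Delta=-0.0575 Bond=10.5135
(2,0): Delta=-1.0000 Bond=99.5588
(2,1): Delta=-0.2025 Bond=28.1500
(2,2): Delta=0.0000 Bond=0.0000
V0=4.8215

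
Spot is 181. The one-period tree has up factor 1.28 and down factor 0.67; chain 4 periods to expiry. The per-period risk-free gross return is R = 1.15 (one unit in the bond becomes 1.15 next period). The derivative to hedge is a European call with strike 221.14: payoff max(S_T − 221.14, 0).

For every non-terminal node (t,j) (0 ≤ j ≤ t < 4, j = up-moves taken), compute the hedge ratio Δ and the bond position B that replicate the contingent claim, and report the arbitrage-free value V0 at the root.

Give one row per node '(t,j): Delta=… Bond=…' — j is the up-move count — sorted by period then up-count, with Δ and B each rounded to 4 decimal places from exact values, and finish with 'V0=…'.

(0,0): Delta=0.7501 Bond=-69.8533
(1,0): Delta=0.2100 Bond=-14.8379
(1,1): Delta=0.8266 Bond=-98.0691
(2,0): Delta=0.0000 Bond=0.0000
(2,1): Delta=0.2398 Bond=-21.6849
(2,2): Delta=0.9098 Bond=-137.4509
(3,0): Delta=0.0000 Bond=0.0000
(3,1): Delta=0.0000 Bond=0.0000
(3,2): Delta=0.2738 Bond=-31.6916
(3,3): Delta=1.0000 Bond=-192.2957
V0=65.9100

No-arbitrage ⇒ martingale measure with p* = (R−d)/(u−d) = 0.7869.
Terminal payoffs: V(4,0)=0.0000, V(4,1)=0.0000, V(4,2)=0.0000, V(4,3)=33.1816, V(4,4)=264.7282
  t=3,j=0: stock 54.4381 → up 69.6808 (V=0.0000), down 36.4735 (V=0.0000). Price 0.0000; hedge Δ=0.0000, bond B=0.0000.
  t=3,j=1: stock 104.0012 → up 133.1215 (V=0.0000), down 69.6808 (V=0.0000). Price 0.0000; hedge Δ=0.0000, bond B=0.0000.
  t=3,j=2: stock 198.6888 → up 254.3216 (V=33.1816), down 133.1215 (V=0.0000). Price 22.7045; hedge Δ=0.2738, bond B=-31.6916.
  t=3,j=3: stock 379.5845 → up 485.8682 (V=264.7282), down 254.3216 (V=33.1816). Price 187.2889; hedge Δ=1.0000, bond B=-192.2957.
  t=2,j=0: stock 81.2509 → up 104.0012 (V=0.0000), down 54.4381 (V=0.0000). Price 0.0000; hedge Δ=0.0000, bond B=0.0000.
  t=2,j=1: stock 155.2256 → up 198.6888 (V=22.7045), down 104.0012 (V=0.0000). Price 15.5355; hedge Δ=0.2398, bond B=-21.6849.
  t=2,j=2: stock 296.5504 → up 379.5845 (V=187.2889), down 198.6888 (V=22.7045). Price 132.3596; hedge Δ=0.9098, bond B=-137.4509.
  t=1,j=0: stock 121.2700 → up 155.2256 (V=15.5355), down 81.2509 (V=0.0000). Price 10.6301; hedge Δ=0.2100, bond B=-14.8379.
  t=1,j=1: stock 231.6800 → up 296.5504 (V=132.3596), down 155.2256 (V=15.5355). Price 93.4458; hedge Δ=0.8266, bond B=-98.0691.
  t=0,j=0: stock 181.0000 → up 231.6800 (V=93.4458), down 121.2700 (V=10.6301). Price 65.9100; hedge Δ=0.7501, bond B=-69.8533.
Each (Δ,B) replicates both successor values, so the strategy is self-financing and V0 is arbitrage-free.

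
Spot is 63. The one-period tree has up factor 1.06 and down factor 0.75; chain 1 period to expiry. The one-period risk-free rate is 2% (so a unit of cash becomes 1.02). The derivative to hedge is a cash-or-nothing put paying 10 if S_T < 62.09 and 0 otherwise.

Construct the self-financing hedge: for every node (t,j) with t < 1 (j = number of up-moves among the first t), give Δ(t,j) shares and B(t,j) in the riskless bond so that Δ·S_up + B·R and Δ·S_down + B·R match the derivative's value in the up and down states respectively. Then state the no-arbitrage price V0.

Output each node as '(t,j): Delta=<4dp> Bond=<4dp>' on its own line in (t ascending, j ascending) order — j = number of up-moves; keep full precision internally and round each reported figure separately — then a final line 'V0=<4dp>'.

Risk-neutral probability p* = (R−d)/(u−d) = (1.02−0.75)/(1.06−0.75) = 0.8710.
At expiry t=1: V(1,0)=10.0000, V(1,1)=0.0000
  t=0,j=0: stock 63.0000 → up 66.7800 (V=0.0000), down 47.2500 (V=10.0000). Price 1.2650; hedge Δ=-0.5120, bond B=33.5231.
Root portfolio cost Δ·63+B reproduces V0=1.2650.

(0,0): Delta=-0.5120 Bond=33.5231
V0=1.2650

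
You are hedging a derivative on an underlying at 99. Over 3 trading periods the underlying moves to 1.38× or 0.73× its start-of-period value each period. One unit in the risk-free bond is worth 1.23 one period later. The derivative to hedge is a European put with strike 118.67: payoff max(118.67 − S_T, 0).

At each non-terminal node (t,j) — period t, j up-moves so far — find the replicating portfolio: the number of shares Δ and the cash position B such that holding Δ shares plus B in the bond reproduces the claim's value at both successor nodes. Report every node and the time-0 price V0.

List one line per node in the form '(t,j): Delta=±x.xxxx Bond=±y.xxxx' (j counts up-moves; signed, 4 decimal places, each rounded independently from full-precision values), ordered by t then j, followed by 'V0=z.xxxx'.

(0,0): Delta=-0.1860 Bond=21.9741
(1,0): Delta=-0.7476 Bond=67.6115
(1,1): Delta=-0.0969 Bond=14.8531
(2,0): Delta=-1.0000 Bond=96.4797
(2,1): Delta=-0.7075 Bond=79.1670
(2,2): Delta=0.0000 Bond=0.0000
V0=3.5584

Risk-neutral probability p* = (R−d)/(u−d) = (1.23−0.73)/(1.38−0.73) = 0.7692.
Payoff layer (t=3): V(3,0)=80.1573, V(3,1)=45.8652, V(3,2)=0.0000, V(3,3)=0.0000
Node (2,0) S=52.7571: V=(p*·45.8652+(1−p*)·80.1573)/1.23=43.7226; Δ=(45.8652−80.1573)/(72.8048−38.5127)=-1.0000; B=V−Δ·S=96.4797
Node (2,1) S=99.7326: V=(p*·0.0000+(1−p*)·45.8652)/1.23=8.6051; Δ=(0.0000−45.8652)/(137.6310−72.8048)=-0.7075; B=V−Δ·S=79.1670
Node (2,2) S=188.5356: V=(p*·0.0000+(1−p*)·0.0000)/1.23=0.0000; Δ=(0.0000−0.0000)/(260.1791−137.6310)=0.0000; B=V−Δ·S=0.0000
Node (1,0) S=72.2700: V=(p*·8.6051+(1−p*)·43.7226)/1.23=13.5847; Δ=(8.6051−43.7226)/(99.7326−52.7571)=-0.7476; B=V−Δ·S=67.6115
Node (1,1) S=136.6200: V=(p*·0.0000+(1−p*)·8.6051)/1.23=1.6145; Δ=(0.0000−8.6051)/(188.5356−99.7326)=-0.0969; B=V−Δ·S=14.8531
Node (0,0) S=99.0000: V=(p*·1.6145+(1−p*)·13.5847)/1.23=3.5584; Δ=(1.6145−13.5847)/(136.6200−72.2700)=-0.1860; B=V−Δ·S=21.9741
Check: Δ(0,0)·S0 + B(0,0) = 3.5584 = V0.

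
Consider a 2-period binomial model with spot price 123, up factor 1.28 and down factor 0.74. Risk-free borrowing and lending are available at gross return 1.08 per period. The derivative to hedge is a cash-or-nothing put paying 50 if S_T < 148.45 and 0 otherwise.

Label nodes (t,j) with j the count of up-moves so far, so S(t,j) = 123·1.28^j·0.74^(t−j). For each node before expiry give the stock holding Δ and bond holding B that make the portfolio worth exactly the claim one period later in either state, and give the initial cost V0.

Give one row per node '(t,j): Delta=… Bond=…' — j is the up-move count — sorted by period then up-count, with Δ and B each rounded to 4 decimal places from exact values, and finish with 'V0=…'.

No-arbitrage ⇒ martingale measure with p* = (R−d)/(u−d) = 0.6296.
At expiry t=2: V(2,0)=50.0000, V(2,1)=50.0000, V(2,2)=0.0000
Node (1,0) S=91.0200: V=(p*·50.0000+(1−p*)·50.0000)/1.08=46.2963; Δ=(50.0000−50.0000)/(116.5056−67.3548)=0.0000; B=V−Δ·S=46.2963
Node (1,1) S=157.4400: V=(p*·0.0000+(1−p*)·50.0000)/1.08=17.1468; Δ=(0.0000−50.0000)/(201.5232−116.5056)=-0.5881; B=V−Δ·S=109.7394
Node (0,0) S=123.0000: V=(p*·17.1468+(1−p*)·46.2963)/1.08=25.8731; Δ=(17.1468−46.2963)/(157.4400−91.0200)=-0.4389; B=V−Δ·S=79.8536
Each (Δ,B) replicates both successor values, so the strategy is self-financing and V0 is arbitrage-free.

(0,0): Delta=-0.4389 Bond=79.8536
(1,0): Delta=0.0000 Bond=46.2963
(1,1): Delta=-0.5881 Bond=109.7394
V0=25.8731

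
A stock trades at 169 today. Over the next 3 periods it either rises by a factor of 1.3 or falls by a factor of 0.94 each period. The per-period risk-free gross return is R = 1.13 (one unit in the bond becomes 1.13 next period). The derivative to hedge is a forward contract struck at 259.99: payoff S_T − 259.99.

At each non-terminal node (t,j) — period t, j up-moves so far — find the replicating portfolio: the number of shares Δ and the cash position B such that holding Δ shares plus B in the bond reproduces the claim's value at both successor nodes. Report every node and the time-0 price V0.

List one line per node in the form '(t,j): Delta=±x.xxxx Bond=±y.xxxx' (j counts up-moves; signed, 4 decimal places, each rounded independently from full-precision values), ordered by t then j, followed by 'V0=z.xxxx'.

(0,0): Delta=1.0000 Bond=-180.1861
(1,0): Delta=1.0000 Bond=-203.6103
(1,1): Delta=1.0000 Bond=-203.6103
(2,0): Delta=1.0000 Bond=-230.0796
(2,1): Delta=1.0000 Bond=-230.0796
(2,2): Delta=1.0000 Bond=-230.0796
V0=-11.1861

No-arbitrage ⇒ martingale measure with p* = (R−d)/(u−d) = 0.5278.
Terminal payoffs: V(3,0)=-119.6213, V(3,1)=-65.8631, V(3,2)=8.4834, V(3,3)=111.3030
Node (2,0) S=149.3284: V=(p*·-65.8631+(1−p*)·-119.6213)/1.13=-80.7512; Δ=(-65.8631−-119.6213)/(194.1269−140.3687)=1.0000; B=V−Δ·S=-230.0796
Node (2,1) S=206.5180: V=(p*·8.4834+(1−p*)·-65.8631)/1.13=-23.5616; Δ=(8.4834−-65.8631)/(268.4734−194.1269)=1.0000; B=V−Δ·S=-230.0796
Node (2,2) S=285.6100: V=(p*·111.3030+(1−p*)·8.4834)/1.13=55.5304; Δ=(111.3030−8.4834)/(371.2930−268.4734)=1.0000; B=V−Δ·S=-230.0796
Node (1,0) S=158.8600: V=(p*·-23.5616+(1−p*)·-80.7512)/1.13=-44.7503; Δ=(-23.5616−-80.7512)/(206.5180−149.3284)=1.0000; B=V−Δ·S=-203.6103
Node (1,1) S=219.7000: V=(p*·55.5304+(1−p*)·-23.5616)/1.13=16.0897; Δ=(55.5304−-23.5616)/(285.6100−206.5180)=1.0000; B=V−Δ·S=-203.6103
Node (0,0) S=169.0000: V=(p*·16.0897+(1−p*)·-44.7503)/1.13=-11.1861; Δ=(16.0897−-44.7503)/(219.7000−158.8600)=1.0000; B=V−Δ·S=-180.1861
Self-financing check: at every node Δ·S+B equals the discounted successor values.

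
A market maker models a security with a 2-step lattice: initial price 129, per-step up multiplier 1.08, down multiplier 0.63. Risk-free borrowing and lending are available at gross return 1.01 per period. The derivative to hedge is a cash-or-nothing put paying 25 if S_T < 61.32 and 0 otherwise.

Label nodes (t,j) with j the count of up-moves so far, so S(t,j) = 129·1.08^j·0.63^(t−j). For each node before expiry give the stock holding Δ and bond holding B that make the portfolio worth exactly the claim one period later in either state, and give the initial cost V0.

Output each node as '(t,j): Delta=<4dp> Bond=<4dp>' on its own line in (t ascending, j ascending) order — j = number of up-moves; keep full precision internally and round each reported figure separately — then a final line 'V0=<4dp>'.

No-arbitrage ⇒ martingale measure with p* = (R−d)/(u−d) = 0.8444.
Terminal payoffs: V(2,0)=25.0000, V(2,1)=0.0000, V(2,2)=0.0000
  t=1,j=0: stock 81.2700 → up 87.7716 (V=0.0000), down 51.2001 (V=25.0000). Price 3.8504; hedge Δ=-0.6836, bond B=59.4059.
  t=1,j=1: stock 139.3200 → up 150.4656 (V=0.0000), down 87.7716 (V=0.0000). Price 0.0000; hedge Δ=0.0000, bond B=0.0000.
  t=0,j=0: stock 129.0000 → up 139.3200 (V=0.0000), down 81.2700 (V=3.8504). Price 0.5930; hedge Δ=-0.0663, bond B=9.1494.
Each (Δ,B) replicates both successor values, so the strategy is self-financing and V0 is arbitrage-free.

(0,0): Delta=-0.0663 Bond=9.1494
(1,0): Delta=-0.6836 Bond=59.4059
(1,1): Delta=0.0000 Bond=0.0000
V0=0.5930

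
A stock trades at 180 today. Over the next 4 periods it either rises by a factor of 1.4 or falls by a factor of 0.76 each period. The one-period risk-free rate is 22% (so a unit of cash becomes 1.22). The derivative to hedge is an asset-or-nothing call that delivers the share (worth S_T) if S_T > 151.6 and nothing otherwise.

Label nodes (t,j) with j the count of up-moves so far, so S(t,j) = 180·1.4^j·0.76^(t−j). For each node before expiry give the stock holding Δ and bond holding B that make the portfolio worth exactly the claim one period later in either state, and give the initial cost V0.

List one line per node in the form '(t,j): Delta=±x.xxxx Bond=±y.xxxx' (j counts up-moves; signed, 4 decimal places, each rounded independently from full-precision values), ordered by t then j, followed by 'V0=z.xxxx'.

(0,0): Delta=1.0848 Bond=-18.6309
(1,0): Delta=1.3125 Bond=-53.8779
(1,1): Delta=1.0365 Bond=-10.5413
(2,0): Delta=1.8042 Bond=-116.8551
(2,1): Delta=1.2081 Bond=-45.7259
(2,2): Delta=1.0000 Bond=0.0000
(3,0): Delta=0.0000 Bond=0.0000
(3,1): Delta=2.1875 Bond=-198.3488
(3,2): Delta=1.0000 Bond=0.0000
(3,3): Delta=1.0000 Bond=0.0000
V0=176.6365

The replicating-portfolio and risk-neutral prices coincide; use p* = (1.22−0.76)/(1.4−0.76) = 0.7188 for the latter.
Terminal values V(4,·): V(4,0)=0.0000, V(4,1)=0.0000, V(4,2)=203.7773, V(4,3)=375.3792, V(4,4)=691.4880
Node (3,0) S=79.0157: V=(p*·0.0000+(1−p*)·0.0000)/1.22=0.0000; Δ=(0.0000−0.0000)/(110.6220−60.0519)=0.0000; B=V−Δ·S=0.0000
Node (3,1) S=145.5552: V=(p*·203.7773+(1−p*)·0.0000)/1.22=120.0532; Δ=(203.7773−0.0000)/(203.7773−110.6220)=2.1875; B=V−Δ·S=-198.3488
Node (3,2) S=268.1280: V=(p*·375.3792+(1−p*)·203.7773)/1.22=268.1280; Δ=(375.3792−203.7773)/(375.3792−203.7773)=1.0000; B=V−Δ·S=0.0000
Node (3,3) S=493.9200: V=(p*·691.4880+(1−p*)·375.3792)/1.22=493.9200; Δ=(691.4880−375.3792)/(691.4880−375.3792)=1.0000; B=V−Δ·S=0.0000
Node (2,0) S=103.9680: V=(p*·120.0532+(1−p*)·0.0000)/1.22=70.7281; Δ=(120.0532−0.0000)/(145.5552−79.0157)=1.8042; B=V−Δ·S=-116.8551
Node (2,1) S=191.5200: V=(p*·268.1280+(1−p*)·120.0532)/1.22=185.6410; Δ=(268.1280−120.0532)/(268.1280−145.5552)=1.2081; B=V−Δ·S=-45.7259
Node (2,2) S=352.8000: V=(p*·493.9200+(1−p*)·268.1280)/1.22=352.8000; Δ=(493.9200−268.1280)/(493.9200−268.1280)=1.0000; B=V−Δ·S=0.0000
Node (1,0) S=136.8000: V=(p*·185.6410+(1−p*)·70.7281)/1.22=125.6735; Δ=(185.6410−70.7281)/(191.5200−103.9680)=1.3125; B=V−Δ·S=-53.8779
Node (1,1) S=252.0000: V=(p*·352.8000+(1−p*)·185.6410)/1.22=250.6447; Δ=(352.8000−185.6410)/(352.8000−191.5200)=1.0365; B=V−Δ·S=-10.5413
Node (0,0) S=180.0000: V=(p*·250.6447+(1−p*)·125.6735)/1.22=176.6365; Δ=(250.6447−125.6735)/(252.0000−136.8000)=1.0848; B=V−Δ·S=-18.6309
Each (Δ,B) replicates both successor values, so the strategy is self-financing and V0 is arbitrage-free.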